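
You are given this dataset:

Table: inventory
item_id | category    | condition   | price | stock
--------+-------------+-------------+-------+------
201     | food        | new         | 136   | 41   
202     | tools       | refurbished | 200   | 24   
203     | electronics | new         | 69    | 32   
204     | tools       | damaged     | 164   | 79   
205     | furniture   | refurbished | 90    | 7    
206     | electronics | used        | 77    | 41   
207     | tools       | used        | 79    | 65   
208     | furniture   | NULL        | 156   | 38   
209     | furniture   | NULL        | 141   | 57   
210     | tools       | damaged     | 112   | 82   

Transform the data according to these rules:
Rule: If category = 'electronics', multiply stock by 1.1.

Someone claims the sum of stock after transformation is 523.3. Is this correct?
No, the correct result is 473.3.

Step 1: Calculate the correct sum after transformation
Step 2: Apply multiplier 1.1 to records where category = 'electronics'
Step 3: Correct result = 473.3
Step 4: Claimed result = 523.3
Step 5: 473.3 ≠ 523.3
Conclusion: The claimed result is incorrect. The correct answer is 473.3.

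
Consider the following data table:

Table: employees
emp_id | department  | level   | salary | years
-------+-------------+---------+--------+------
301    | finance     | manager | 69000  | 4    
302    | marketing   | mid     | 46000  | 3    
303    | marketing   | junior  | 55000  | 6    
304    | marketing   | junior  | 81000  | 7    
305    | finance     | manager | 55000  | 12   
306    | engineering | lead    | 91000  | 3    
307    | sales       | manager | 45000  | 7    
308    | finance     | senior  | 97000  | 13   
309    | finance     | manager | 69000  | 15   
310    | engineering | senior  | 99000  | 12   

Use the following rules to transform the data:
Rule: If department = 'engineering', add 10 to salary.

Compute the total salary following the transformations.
707020

Step 1: Count records where department = 'engineering': 2
Step 2: Total bonus added: 2 × 10 = 20
Step 3: Original sum of salary: 707000
Step 4: Final sum = 707000 + 20 = 707020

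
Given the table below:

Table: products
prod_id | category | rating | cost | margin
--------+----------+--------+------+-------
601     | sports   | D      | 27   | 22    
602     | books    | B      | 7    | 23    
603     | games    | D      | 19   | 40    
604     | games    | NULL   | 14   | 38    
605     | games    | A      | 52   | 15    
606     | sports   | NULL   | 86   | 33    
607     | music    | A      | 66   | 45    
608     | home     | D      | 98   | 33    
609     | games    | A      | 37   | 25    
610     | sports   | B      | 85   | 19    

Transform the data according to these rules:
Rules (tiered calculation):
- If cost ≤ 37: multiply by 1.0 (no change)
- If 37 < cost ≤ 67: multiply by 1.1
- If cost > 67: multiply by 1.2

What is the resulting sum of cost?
556.6

Step 1: Tier 1 (cost ≤ 37): 5 records, sum = 104 × 1.0 = 104.0
Step 2: Tier 2 (37 < cost ≤ 67): 2 records, sum = 118 × 1.1 = 129.8
Step 3: Tier 3 (cost > 67): 3 records, sum = 269 × 1.2 = 322.8
Step 4: Final sum = 104.0 + 129.8 + 322.8 = 556.6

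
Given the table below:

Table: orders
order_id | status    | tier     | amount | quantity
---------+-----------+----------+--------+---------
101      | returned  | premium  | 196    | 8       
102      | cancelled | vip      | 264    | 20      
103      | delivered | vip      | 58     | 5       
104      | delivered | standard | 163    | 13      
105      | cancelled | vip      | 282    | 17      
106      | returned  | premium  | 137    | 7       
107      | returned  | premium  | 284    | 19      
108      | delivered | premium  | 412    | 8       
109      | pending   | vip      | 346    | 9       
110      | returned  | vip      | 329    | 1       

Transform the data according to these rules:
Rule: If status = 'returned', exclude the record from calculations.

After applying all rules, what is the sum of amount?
1525

Step 1: Identify records where status = 'returned'
Step 2: The excluded records sum to 946
Step 3: Original total amount = 2471
Step 4: Remaining total = 2471 - 946 = 1525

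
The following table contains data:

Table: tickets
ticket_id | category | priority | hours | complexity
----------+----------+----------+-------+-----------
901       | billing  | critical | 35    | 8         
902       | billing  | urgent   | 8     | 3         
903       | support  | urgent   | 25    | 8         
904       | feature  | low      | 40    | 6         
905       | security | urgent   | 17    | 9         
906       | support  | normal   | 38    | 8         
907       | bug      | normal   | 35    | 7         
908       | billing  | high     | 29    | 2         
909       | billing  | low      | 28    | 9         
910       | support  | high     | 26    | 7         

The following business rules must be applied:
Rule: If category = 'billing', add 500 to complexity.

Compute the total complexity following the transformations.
2067

Step 1: Count records where category = 'billing': 4
Step 2: Total bonus added: 4 × 500 = 2000
Step 3: Original sum of complexity: 67
Step 4: Final sum = 67 + 2000 = 2067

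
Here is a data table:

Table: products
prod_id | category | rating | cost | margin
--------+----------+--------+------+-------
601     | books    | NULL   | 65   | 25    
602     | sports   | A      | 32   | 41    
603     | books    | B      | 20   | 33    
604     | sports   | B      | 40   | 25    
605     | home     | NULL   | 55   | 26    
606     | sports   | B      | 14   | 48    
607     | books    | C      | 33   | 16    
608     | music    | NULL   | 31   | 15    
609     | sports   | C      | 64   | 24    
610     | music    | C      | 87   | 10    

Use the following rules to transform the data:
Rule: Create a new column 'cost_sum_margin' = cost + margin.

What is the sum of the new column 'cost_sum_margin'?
704

Step 1: For each record, compute cost + margin
Example calculations:
  65 + 25 = 90
  32 + 41 = 73
  20 + 33 = 53
  ...
Step 2: Sum all derived values
Step 3: Total = 704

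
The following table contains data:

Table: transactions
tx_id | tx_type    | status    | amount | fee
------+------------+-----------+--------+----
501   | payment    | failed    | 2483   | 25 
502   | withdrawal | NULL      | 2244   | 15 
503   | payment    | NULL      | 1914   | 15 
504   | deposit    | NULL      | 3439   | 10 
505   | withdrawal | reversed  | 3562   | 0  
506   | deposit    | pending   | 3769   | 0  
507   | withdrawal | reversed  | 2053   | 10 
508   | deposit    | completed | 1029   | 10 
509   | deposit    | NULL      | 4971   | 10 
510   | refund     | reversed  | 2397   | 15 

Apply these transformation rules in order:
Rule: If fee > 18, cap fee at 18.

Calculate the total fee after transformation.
103

Step 1: 1 records have fee > 18
Step 2: These records originally summed to 25
Step 3: After capping: 1 × 18 = 18
Step 4: Unaffected records sum: 85
Step 5: Final sum = 18 + 85 = 103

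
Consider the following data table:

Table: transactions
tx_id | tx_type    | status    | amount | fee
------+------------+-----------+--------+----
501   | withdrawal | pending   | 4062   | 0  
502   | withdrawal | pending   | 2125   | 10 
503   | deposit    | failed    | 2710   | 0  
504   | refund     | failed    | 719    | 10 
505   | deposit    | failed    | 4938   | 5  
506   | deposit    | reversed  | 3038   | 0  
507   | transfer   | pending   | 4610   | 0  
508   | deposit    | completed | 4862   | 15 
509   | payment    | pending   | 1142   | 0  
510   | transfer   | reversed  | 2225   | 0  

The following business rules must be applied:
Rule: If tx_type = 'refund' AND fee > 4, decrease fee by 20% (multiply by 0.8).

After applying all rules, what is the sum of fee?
38.0

Step 1: Find records where tx_type = 'refund' AND fee > 4
Step 2: 1 records match, summing to 10
Step 3: After multiplier: 10 × 0.8 = 8.0
Step 4: Unaffected records sum: 30
Step 5: Final sum = 8.0 + 30 = 38.0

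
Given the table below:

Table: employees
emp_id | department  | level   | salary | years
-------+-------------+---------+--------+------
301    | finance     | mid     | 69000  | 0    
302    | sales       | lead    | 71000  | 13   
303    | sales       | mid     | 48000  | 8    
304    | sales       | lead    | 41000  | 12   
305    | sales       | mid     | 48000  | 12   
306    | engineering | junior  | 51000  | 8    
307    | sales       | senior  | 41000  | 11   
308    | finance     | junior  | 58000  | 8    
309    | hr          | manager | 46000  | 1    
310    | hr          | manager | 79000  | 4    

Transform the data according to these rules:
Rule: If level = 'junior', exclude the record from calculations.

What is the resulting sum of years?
61

Step 1: Identify records where level = 'junior'
Step 2: The excluded records sum to 16
Step 3: Original total years = 77
Step 4: Remaining total = 77 - 16 = 61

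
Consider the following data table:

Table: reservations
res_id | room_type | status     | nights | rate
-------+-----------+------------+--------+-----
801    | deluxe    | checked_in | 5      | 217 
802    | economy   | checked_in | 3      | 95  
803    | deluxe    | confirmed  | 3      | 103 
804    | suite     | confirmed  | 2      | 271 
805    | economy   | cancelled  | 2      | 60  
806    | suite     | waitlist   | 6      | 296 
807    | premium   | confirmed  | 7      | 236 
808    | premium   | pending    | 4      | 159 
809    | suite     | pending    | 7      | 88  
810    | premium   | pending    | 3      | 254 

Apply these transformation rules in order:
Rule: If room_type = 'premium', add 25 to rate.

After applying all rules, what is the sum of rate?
1854

Step 1: Count records where room_type = 'premium': 3
Step 2: Total bonus added: 3 × 25 = 75
Step 3: Original sum of rate: 1779
Step 4: Final sum = 1779 + 75 = 1854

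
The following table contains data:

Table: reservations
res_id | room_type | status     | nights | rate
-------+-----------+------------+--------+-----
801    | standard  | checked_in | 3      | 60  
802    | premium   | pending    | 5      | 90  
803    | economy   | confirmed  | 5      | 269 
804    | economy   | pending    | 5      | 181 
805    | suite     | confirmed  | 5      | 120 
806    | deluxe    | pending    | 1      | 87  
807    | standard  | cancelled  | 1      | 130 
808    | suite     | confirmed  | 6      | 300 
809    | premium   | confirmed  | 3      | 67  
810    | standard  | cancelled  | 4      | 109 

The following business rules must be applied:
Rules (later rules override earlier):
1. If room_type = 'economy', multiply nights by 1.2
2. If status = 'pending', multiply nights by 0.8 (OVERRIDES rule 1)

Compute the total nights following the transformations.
36.8

Step 1: Rule 2 takes priority for records with status = 'pending'
  - 3 records: 11 × 0.8 = 8.8
Step 2: Rule 1 applies to remaining records with room_type = 'economy'
  - 1 records: 5 × 1.2 = 6.0
Step 3: Other records unchanged: 22
Step 4: Final sum = 8.8 + 6.0 + 22 = 36.8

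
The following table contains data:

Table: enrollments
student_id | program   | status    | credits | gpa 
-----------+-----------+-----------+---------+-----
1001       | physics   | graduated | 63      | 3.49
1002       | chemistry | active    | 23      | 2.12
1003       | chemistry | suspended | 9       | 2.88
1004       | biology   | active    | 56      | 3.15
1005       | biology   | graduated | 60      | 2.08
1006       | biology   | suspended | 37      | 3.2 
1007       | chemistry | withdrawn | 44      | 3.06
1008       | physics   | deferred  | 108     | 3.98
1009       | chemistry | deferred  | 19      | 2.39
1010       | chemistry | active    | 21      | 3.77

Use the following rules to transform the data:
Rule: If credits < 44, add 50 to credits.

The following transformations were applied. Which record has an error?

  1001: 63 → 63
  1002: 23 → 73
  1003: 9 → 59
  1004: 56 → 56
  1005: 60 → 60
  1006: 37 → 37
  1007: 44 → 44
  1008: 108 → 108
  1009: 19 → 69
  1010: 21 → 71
Record 1006 has an error. The correct transformed value should be 87, not 37.

Step 1: Check each record against the rule
Step 2: Record 1006 has credits = 37
Step 3: Since 37 < 44, the bonus should have been applied
Step 4: Correct value = 87, but claimed value = 37
Conclusion: Record 1006 has the error.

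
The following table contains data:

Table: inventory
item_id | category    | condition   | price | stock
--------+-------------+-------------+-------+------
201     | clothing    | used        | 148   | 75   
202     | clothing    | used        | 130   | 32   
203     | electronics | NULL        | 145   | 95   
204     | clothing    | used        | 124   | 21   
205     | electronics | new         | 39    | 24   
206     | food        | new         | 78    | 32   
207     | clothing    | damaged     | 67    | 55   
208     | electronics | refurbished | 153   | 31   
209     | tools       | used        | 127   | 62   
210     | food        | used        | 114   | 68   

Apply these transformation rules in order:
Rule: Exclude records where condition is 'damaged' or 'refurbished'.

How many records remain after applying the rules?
8

Step 1: Count records to exclude
  - 1 (damaged) + 1 (refurbished) = 2 records
Step 2: Total records: 10
Step 3: Remaining = 10 - 2 = 8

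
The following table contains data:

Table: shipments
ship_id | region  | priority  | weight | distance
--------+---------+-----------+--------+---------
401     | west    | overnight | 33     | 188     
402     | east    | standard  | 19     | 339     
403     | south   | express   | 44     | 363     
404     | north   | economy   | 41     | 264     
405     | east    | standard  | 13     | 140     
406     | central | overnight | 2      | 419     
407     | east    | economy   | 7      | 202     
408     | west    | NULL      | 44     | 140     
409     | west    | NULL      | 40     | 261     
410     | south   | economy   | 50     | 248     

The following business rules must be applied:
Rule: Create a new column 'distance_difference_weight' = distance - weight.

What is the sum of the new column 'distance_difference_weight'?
2271

Step 1: For each record, compute distance - weight
Example calculations:
  188 - 33 = 155
  339 - 19 = 320
  363 - 44 = 319
  ...
Step 2: Sum all derived values
Step 3: Total = 2271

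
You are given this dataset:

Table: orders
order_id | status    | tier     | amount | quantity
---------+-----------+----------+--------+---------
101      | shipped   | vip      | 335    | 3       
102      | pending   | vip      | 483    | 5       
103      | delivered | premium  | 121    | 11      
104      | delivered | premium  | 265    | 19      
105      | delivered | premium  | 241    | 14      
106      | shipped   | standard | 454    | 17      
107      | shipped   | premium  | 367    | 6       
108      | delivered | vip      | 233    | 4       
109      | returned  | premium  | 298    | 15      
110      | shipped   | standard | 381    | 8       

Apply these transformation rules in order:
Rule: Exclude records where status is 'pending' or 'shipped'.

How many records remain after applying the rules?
5

Step 1: Count records to exclude
  - 1 (pending) + 4 (shipped) = 5 records
Step 2: Total records: 10
Step 3: Remaining = 10 - 5 = 5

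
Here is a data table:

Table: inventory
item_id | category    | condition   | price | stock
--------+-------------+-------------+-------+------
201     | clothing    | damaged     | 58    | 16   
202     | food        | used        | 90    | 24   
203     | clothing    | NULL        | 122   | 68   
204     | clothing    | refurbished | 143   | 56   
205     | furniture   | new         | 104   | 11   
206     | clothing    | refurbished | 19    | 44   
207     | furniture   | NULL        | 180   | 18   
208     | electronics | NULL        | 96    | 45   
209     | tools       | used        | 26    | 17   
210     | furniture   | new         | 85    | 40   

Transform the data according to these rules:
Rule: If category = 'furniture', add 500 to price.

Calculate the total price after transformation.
2423

Step 1: Count records where category = 'furniture': 3
Step 2: Total bonus added: 3 × 500 = 1500
Step 3: Original sum of price: 923
Step 4: Final sum = 923 + 1500 = 2423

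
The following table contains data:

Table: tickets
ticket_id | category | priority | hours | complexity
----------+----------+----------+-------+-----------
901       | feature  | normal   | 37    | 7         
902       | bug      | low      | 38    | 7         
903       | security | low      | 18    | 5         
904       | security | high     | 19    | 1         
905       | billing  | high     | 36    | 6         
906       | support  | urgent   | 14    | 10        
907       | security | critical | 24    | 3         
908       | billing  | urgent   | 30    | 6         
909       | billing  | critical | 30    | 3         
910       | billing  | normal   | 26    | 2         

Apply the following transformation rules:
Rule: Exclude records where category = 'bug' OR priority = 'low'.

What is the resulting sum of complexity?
38

Step 1: Find records where category = 'bug' OR priority = 'low'
Step 2: 2 records match, summing to 12
Step 3: Original sum: 50
Step 4: Remaining sum = 50 - 12 = 38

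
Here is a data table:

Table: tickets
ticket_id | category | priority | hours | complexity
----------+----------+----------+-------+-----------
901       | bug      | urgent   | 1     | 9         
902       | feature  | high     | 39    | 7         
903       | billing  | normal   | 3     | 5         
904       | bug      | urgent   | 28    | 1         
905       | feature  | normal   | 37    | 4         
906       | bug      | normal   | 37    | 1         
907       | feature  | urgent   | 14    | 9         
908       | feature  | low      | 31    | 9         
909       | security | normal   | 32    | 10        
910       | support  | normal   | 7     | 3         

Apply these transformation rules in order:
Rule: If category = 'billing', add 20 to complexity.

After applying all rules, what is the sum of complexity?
78

Step 1: Count records where category = 'billing': 1
Step 2: Total bonus added: 1 × 20 = 20
Step 3: Original sum of complexity: 58
Step 4: Final sum = 58 + 20 = 78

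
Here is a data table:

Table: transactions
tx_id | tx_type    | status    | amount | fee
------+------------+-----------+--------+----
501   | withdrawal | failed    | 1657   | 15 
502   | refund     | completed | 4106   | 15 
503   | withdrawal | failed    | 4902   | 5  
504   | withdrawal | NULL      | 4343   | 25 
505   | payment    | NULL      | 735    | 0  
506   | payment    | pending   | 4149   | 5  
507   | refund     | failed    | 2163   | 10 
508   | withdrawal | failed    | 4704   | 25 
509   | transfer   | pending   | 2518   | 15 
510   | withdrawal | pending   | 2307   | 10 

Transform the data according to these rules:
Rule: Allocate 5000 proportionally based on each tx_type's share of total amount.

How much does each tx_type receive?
payment: 773.18, refund: 992.43, transfer: 398.62, withdrawal: 2835.77

Step 1: Calculate total amount = 31584
Step 2: Calculate each tx_type's proportion:
  payment: 4884/31584 = 15.46% → 773.18
  refund: 6269/31584 = 19.85% → 992.43
  transfer: 2518/31584 = 7.97% → 398.62
  withdrawal: 17913/31584 = 56.72% → 2835.77
Step 3: Verify: sum of allocations ≈ 5000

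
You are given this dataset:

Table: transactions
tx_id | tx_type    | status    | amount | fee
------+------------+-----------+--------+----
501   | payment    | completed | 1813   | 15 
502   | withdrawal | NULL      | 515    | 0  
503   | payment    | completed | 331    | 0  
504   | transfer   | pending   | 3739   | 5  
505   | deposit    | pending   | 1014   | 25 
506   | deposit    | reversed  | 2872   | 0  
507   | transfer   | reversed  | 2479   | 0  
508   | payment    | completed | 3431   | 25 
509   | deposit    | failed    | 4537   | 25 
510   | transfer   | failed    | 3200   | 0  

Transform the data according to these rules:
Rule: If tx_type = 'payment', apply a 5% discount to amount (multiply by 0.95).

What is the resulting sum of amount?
23652.25

Step 1: Records with tx_type = 'payment' have total amount = 5575
Step 2: Apply multiplier: 5575 × 0.95 = 5296.25
Step 3: Other records total: 18356
Step 4: Final sum = 5296.25 + 18356 = 23652.25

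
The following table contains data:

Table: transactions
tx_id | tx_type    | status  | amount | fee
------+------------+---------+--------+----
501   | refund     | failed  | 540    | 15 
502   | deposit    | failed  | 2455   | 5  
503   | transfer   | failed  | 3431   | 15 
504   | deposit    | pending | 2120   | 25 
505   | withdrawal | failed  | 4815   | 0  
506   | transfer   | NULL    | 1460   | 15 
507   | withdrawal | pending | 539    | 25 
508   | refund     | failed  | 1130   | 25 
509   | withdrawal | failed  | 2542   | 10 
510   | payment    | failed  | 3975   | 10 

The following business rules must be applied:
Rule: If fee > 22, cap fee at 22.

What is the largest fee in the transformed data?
22

Step 1: Original maximum fee = 25
Step 2: Apply cap at 22
Step 3: 3 records had fee > 22 and were capped
Step 4: Maximum after transformation = 22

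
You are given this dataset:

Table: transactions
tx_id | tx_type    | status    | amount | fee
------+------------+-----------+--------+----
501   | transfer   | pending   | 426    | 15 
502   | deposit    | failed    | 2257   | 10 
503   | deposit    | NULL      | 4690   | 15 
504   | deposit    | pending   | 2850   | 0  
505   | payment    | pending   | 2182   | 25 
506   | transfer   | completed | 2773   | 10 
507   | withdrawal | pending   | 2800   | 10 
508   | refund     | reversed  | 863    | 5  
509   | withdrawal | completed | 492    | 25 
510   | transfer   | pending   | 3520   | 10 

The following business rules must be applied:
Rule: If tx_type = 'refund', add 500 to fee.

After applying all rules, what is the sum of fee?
625

Step 1: Count records where tx_type = 'refund': 1
Step 2: Total bonus added: 1 × 500 = 500
Step 3: Original sum of fee: 125
Step 4: Final sum = 125 + 500 = 625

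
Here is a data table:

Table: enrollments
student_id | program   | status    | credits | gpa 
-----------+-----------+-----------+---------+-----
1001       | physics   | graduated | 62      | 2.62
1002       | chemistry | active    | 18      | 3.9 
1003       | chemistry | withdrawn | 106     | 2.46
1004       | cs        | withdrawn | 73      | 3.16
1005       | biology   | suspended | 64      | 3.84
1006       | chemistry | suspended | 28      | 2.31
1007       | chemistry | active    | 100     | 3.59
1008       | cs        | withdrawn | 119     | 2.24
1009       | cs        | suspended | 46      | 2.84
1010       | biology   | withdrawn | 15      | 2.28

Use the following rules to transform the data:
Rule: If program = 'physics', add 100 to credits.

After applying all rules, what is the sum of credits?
731

Step 1: Count records where program = 'physics': 1
Step 2: Total bonus added: 1 × 100 = 100
Step 3: Original sum of credits: 631
Step 4: Final sum = 631 + 100 = 731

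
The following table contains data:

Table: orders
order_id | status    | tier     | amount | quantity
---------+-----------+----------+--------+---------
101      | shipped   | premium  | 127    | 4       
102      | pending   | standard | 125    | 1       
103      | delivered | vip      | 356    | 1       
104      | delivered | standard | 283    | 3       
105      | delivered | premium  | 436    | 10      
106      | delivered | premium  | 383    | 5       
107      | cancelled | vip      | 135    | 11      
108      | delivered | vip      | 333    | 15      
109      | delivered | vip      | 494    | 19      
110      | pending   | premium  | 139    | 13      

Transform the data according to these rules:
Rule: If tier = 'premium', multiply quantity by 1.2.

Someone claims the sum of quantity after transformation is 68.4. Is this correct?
No, the correct result is 88.4.

Step 1: Calculate the correct sum after transformation
Step 2: Apply multiplier 1.2 to records where tier = 'premium'
Step 3: Correct result = 88.4
Step 4: Claimed result = 68.4
Step 5: 88.4 ≠ 68.4
Conclusion: The claimed result is incorrect. The correct answer is 88.4.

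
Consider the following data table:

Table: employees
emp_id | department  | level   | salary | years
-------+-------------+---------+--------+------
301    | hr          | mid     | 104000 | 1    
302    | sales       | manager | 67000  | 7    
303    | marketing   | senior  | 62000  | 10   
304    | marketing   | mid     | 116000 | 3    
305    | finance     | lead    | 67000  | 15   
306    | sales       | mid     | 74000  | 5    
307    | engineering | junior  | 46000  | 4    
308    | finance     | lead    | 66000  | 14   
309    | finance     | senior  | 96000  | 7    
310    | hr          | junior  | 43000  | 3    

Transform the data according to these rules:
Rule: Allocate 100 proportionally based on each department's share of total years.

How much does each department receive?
engineering: 5.8, finance: 52.17, hr: 5.8, marketing: 18.84, sales: 17.39

Step 1: Calculate total years = 69
Step 2: Calculate each department's proportion:
  engineering: 4/69 = 5.80% → 5.8
  finance: 36/69 = 52.17% → 52.17
  hr: 4/69 = 5.80% → 5.8
  marketing: 13/69 = 18.84% → 18.84
  sales: 12/69 = 17.39% → 17.39
Step 3: Verify: sum of allocations ≈ 100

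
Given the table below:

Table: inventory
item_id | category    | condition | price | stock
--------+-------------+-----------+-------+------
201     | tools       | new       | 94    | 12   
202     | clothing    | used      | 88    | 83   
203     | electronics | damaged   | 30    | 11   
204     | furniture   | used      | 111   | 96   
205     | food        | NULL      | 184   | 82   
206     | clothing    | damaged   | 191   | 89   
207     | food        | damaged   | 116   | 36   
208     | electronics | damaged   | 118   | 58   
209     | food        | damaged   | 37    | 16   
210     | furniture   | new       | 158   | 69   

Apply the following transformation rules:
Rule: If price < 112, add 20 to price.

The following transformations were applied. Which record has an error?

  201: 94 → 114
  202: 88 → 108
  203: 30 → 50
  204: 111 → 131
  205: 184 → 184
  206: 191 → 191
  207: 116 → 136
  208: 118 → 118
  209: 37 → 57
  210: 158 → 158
Record 207 has an error. The correct transformed value should be 116, not 136.

Step 1: Check each record against the rule
Step 2: Record 207 has price = 116
Step 3: Since 116 >= 112, the bonus should not have been applied
Step 4: Correct value = 116, but claimed value = 136
Conclusion: Record 207 has the error.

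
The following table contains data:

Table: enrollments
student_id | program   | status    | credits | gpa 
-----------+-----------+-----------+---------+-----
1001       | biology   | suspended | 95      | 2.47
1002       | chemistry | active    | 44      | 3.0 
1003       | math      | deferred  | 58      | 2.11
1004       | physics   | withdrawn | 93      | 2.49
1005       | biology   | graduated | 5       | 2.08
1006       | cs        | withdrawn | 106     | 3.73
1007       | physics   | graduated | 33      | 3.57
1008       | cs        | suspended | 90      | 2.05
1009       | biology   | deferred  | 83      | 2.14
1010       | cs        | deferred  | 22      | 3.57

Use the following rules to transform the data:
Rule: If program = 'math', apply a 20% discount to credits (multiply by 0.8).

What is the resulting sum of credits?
617.4

Step 1: Records with program = 'math' have total credits = 58
Step 2: Apply multiplier: 58 × 0.8 = 46.4
Step 3: Other records total: 571
Step 4: Final sum = 46.4 + 571 = 617.4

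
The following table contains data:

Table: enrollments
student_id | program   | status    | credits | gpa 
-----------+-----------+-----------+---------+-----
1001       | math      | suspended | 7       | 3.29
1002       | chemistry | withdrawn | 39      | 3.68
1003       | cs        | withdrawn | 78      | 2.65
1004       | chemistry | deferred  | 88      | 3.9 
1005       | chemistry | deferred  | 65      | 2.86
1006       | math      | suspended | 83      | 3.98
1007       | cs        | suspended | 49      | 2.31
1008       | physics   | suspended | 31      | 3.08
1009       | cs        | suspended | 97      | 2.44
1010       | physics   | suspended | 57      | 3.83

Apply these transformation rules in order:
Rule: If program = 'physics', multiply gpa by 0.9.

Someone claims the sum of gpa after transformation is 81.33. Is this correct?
No, the correct result is 31.33.

Step 1: Calculate the correct sum after transformation
Step 2: Apply multiplier 0.9 to records where program = 'physics'
Step 3: Correct result = 31.33
Step 4: Claimed result = 81.33
Step 5: 31.33 ≠ 81.33
Conclusion: The claimed result is incorrect. The correct answer is 31.33.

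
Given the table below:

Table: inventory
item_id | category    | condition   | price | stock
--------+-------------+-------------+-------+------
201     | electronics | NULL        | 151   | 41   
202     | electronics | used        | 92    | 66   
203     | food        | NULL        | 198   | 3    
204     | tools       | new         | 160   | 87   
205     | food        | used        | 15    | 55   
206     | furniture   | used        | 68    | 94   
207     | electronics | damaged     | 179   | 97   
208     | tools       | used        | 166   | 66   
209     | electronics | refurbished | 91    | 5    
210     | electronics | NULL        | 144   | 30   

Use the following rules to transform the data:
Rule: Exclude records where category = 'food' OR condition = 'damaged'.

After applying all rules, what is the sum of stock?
389

Step 1: Find records where category = 'food' OR condition = 'damaged'
Step 2: 3 records match, summing to 155
Step 3: Original sum: 544
Step 4: Remaining sum = 544 - 155 = 389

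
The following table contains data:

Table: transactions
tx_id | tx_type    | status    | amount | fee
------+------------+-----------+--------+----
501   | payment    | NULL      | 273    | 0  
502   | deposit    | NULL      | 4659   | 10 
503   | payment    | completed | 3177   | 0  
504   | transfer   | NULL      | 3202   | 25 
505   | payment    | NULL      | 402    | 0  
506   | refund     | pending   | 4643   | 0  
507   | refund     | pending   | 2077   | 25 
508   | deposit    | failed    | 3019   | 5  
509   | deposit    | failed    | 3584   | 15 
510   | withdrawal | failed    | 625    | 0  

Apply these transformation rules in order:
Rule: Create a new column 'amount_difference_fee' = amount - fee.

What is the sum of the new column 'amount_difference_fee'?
25581

Step 1: For each record, compute amount - fee
Example calculations:
  273 - 0 = 273
  4659 - 10 = 4649
  3177 - 0 = 3177
  ...
Step 2: Sum all derived values
Step 3: Total = 25581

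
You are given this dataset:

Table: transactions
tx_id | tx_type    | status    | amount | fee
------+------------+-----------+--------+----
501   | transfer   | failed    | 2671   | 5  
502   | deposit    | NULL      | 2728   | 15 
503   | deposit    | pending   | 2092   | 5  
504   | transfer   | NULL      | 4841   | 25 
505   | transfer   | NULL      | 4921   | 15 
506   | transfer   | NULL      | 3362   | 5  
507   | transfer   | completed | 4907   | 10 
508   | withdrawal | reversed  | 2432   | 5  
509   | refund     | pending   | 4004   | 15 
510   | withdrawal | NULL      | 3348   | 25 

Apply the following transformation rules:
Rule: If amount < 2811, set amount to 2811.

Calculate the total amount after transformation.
36627

Step 1: 4 records have amount < 2811
Step 2: These records originally summed to 9923
Step 3: After setting to minimum: 4 × 2811 = 11244
Step 4: Unaffected records sum: 25383
Step 5: Final sum = 11244 + 25383 = 36627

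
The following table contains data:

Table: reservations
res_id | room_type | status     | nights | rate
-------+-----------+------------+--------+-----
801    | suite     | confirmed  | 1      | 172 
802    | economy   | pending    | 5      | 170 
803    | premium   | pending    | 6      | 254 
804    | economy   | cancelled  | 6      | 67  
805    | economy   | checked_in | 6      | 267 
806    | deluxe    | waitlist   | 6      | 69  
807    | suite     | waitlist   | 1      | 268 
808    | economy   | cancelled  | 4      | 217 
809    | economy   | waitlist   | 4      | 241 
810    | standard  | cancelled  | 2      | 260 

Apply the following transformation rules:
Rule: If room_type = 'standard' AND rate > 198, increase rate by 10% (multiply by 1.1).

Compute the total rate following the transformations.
2011.0

Step 1: Find records where room_type = 'standard' AND rate > 198
Step 2: 1 records match, summing to 260
Step 3: After multiplier: 260 × 1.1 = 286.0
Step 4: Unaffected records sum: 1725
Step 5: Final sum = 286.0 + 1725 = 2011.0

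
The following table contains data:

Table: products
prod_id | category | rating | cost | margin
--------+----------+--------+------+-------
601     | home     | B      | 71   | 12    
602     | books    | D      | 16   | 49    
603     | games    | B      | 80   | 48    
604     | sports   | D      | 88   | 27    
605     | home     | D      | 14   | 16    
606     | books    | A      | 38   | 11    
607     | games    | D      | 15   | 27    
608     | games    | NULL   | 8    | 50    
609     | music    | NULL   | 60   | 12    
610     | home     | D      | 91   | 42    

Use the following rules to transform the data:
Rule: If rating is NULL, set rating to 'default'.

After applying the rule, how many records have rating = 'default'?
2

Step 1: Count records where rating IS NULL
Step 2: Found 2 records with NULL rating
Step 3: These records will have rating set to 'default'
Step 4: Records already having rating = 'default': 0
Step 5: Answer: 2 + 0 = 2 records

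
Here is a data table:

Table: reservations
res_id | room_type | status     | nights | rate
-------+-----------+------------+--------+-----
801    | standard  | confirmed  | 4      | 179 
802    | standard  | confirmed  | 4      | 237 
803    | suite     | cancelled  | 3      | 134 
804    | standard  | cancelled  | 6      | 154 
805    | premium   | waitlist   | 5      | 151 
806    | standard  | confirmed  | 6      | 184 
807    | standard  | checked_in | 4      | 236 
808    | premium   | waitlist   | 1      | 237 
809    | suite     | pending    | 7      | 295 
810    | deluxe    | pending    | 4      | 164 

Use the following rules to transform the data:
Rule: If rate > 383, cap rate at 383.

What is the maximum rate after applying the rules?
295

Step 1: Original maximum rate = 295
Step 2: Check cap of 383 against maximum
Step 3: No records exceed the cap (max 295 <= cap 383), so no capping applies
Step 4: Maximum after transformation = 295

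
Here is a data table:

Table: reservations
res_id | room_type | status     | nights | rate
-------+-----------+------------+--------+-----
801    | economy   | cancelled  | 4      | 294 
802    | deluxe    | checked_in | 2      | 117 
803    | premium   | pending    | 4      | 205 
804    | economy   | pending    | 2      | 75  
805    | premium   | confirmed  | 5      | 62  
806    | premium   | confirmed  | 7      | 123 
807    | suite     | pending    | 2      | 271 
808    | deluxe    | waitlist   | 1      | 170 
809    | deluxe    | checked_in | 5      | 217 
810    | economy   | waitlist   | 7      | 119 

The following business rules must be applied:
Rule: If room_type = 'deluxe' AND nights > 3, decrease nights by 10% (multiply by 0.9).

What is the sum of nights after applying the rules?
38.5

Step 1: Find records where room_type = 'deluxe' AND nights > 3
Step 2: 1 records match, summing to 5
Step 3: After multiplier: 5 × 0.9 = 4.5
Step 4: Unaffected records sum: 34
Step 5: Final sum = 4.5 + 34 = 38.5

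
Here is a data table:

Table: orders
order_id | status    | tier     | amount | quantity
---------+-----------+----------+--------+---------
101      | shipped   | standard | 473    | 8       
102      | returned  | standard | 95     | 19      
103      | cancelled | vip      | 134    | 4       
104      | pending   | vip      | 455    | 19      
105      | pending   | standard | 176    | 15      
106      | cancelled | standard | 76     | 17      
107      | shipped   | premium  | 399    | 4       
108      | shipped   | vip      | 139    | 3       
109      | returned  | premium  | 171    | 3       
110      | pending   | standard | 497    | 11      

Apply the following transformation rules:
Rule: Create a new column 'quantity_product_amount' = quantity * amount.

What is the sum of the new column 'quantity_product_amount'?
26695

Step 1: For each record, compute quantity * amount
Example calculations:
  8 * 473 = 3784
  19 * 95 = 1805
  4 * 134 = 536
  ...
Step 2: Sum all derived values
Step 3: Total = 26695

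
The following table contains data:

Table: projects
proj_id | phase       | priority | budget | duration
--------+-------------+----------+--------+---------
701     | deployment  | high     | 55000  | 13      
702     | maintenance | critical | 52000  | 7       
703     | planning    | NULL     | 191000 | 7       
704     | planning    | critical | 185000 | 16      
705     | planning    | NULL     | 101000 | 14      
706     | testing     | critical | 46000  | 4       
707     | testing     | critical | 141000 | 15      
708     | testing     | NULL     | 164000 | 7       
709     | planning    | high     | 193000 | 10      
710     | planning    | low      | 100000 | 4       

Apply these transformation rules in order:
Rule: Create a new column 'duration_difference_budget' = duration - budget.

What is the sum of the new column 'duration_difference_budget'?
-1227903

Step 1: For each record, compute duration - budget
Example calculations:
  13 - 55000 = -54987
  7 - 52000 = -51993
  7 - 191000 = -190993
  ...
Step 2: Sum all derived values
Step 3: Total = -1227903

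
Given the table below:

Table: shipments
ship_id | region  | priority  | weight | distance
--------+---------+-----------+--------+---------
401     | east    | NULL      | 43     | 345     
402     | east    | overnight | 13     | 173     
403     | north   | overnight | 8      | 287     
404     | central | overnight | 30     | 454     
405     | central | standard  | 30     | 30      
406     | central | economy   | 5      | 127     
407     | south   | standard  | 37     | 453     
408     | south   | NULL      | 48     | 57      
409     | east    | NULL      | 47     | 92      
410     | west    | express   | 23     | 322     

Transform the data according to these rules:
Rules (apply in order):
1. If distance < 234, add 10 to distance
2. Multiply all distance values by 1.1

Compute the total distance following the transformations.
2629.0

Step 1: Apply Rule 1 - Add 10 to records with distance < 234
  - 5 records affected: 479 + (5 × 10) = 529
  - Unaffected records: 1861
  - Sum after Rule 1: 2390
Step 2: Apply Rule 2 - Multiply all by 1.1
  - 2390 × 1.1 = 2629.0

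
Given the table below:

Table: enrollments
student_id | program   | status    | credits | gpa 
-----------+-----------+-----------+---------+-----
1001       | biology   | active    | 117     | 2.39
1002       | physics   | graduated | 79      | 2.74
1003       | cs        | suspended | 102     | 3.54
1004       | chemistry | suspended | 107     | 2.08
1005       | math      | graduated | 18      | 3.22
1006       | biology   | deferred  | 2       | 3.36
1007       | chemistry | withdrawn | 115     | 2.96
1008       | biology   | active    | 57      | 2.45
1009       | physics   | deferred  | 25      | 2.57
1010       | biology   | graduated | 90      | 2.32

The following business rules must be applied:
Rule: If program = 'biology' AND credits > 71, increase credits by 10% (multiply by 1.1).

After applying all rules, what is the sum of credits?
732.7

Step 1: Find records where program = 'biology' AND credits > 71
Step 2: 2 records match, summing to 207
Step 3: After multiplier: 207 × 1.1 = 227.7
Step 4: Unaffected records sum: 505
Step 5: Final sum = 227.7 + 505 = 732.7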